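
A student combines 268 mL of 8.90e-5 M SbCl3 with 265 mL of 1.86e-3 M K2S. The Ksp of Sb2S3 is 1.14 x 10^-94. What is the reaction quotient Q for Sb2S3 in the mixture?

Q ≈ 1.58 × 10^-18

Total volume = 268 + 265 = 533 mL.
[Sb^3+] = 8.90 × 10^-5 × (268/533) = 4.475 × 10^-5 M
[S^2-] = 1.86 × 10^-3 × (265/533) = 9.248 × 10^-4 M
Sb2S3(s) <=> 2 Sb^3+ + 3 S^2-, so Q = [Sb^3+]^2[S^2-]^3
Q = (4.475 × 10^-5)^2(9.248 × 10^-4)^3 = 1.58 × 10^-18
Q > Ksp, so Sb2S3 will precipitate.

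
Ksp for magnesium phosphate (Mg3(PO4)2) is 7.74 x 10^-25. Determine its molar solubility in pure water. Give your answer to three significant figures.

s = 5.90 × 10^-6 M

Mg3(PO4)2(s) <=> 3 Mg^2+(aq) + 2 PO4^3-(aq)
Ksp = [Mg^2+]^3[PO4^3-]^2
For each mole of Mg3(PO4)2 that dissolves: [Mg^2+] = 3s, [PO4^3-] = 2s.
Substituting: Ksp = (3s)^3(2s)^2 = 108s^5
s = (7.74 x 10^-25 / 108)^(1/5) = 5.90 x 10^-6 M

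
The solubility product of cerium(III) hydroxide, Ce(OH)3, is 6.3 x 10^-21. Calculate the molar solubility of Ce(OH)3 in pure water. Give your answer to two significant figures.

Ce(OH)3(s) ⇌ Ce^3+(aq) + 3 OH^-(aq)
Ksp = [Ce^3+][OH^-]^3
With molar solubility s: [Ce^3+] = s, [OH^-] = 3s.
Ksp = s(3s)^3 = 27s^4
s = (6.3 x 10^-21 / 27)^(1/4) = 3.9 × 10^-6 M

s = 3.9 × 10^-6 M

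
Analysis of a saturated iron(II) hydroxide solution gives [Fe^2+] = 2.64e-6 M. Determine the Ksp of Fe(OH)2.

Fe(OH)2(s) ⇌ Fe^2+ + 2 OH^-
Stoichiometry gives [OH^-] = (2/1)[Fe^2+] = 5.280 x 10^-6 M.
Ksp = [Fe^2+][OH^-]^2
Ksp = 2.64 × 10^-6 × (5.280 × 10^-6)^2 = 7.36 × 10^-17

7.36 × 10^-17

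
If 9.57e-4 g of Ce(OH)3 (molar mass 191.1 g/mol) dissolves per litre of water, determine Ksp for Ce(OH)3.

Molar solubility s = (9.57 x 10^-4 g/L) / (191.1 g/mol) = 5.008 × 10^-6 M.
Ce(OH)3(s) ⇌ Ce^3+ + 3 OH^-
With molar solubility s: [Ce^3+] = s, [OH^-] = 3s.
Ksp = [Ce^3+][OH^-]^3
Substituting: Ksp = s(3s)^3 = 27s^4
Ksp = 27 × (5.008 × 10^-6)^4 = 1.70 × 10^-20

Ksp ≈ 1.70e-20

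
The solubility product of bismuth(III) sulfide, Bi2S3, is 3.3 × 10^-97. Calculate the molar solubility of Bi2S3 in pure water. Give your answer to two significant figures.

Bi2S3(s) ⇌ 2 Bi^3+ + 3 S^2-
Ksp = [Bi^3+]^2[S^2-]^3
For each mole of Bi2S3 that dissolves: [Bi^3+] = 2s, [S^2-] = 3s.
So Ksp = (2s)^2 × (3s)^3 = 108s^5
s^5 = 3.3 × 10^-97 / 108, so s = 2.0 x 10^-20 M

2.0 x 10^-20 M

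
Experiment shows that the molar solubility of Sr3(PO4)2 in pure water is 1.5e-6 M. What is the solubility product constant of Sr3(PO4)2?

Sr3(PO4)2(s) ⇌ 3 Sr^2+ + 2 PO4^3-
If s mol/L of Sr3(PO4)2 dissolves, [Sr^2+] = 3s and [PO4^3-] = 2s.
Ksp = [Sr^2+]^3[PO4^3-]^2
Substituting: Ksp = (3s)^3(2s)^2 = 108s^5
With s = 1.5 × 10^-6: Ksp = 8.2 x 10^-28

Ksp = 8.2e-28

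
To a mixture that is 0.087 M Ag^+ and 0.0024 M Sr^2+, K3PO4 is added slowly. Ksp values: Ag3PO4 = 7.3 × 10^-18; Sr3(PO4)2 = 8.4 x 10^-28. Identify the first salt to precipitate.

Each salt begins to precipitate when Q = Ksp, i.e. when [PO4^3-] reaches its threshold.
For Ag3PO4: 7.3 × 10^-18 = (0.087)^3 × [PO4^3-]  ⇒  [PO4^3-] = 1.1 × 10^-14 M.
For Sr3(PO4)2: 8.4 x 10^-28 = (0.0024)^3 × [PO4^3-]^2  ⇒  [PO4^3-] = 2.5 × 10^-10 M.
The salt with the lower threshold [PO4^3-] precipitates first: Ag3PO4.

Ag3PO4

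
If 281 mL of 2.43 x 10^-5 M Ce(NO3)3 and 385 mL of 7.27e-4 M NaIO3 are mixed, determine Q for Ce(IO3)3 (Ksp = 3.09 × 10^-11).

7.61 x 10^-16

Total volume = 281 + 385 = 666 mL.
[Ce^3+] = 2.43 × 10^-5 × (281/666) = 1.025 × 10^-5 M
[IO3^-] = 7.27 × 10^-4 × (385/666) = 4.203 × 10^-4 M
Ce(IO3)3(s) ⇌ Ce^3+(aq) + 3 IO3^-(aq), so Q = [Ce^3+][IO3^-]^3
Q = (1.025 × 10^-5)(4.203 × 10^-4)^3 = 7.61 × 10^-16
Q < Ksp, so no precipitate of Ce(IO3)3 forms.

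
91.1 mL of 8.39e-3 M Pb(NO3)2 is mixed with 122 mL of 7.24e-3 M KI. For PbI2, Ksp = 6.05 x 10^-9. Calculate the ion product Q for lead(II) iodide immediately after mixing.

Q ≈ 6.16 × 10^-8

Total volume = 91.1 + 122 = 213.1 mL.
[Pb^2+] = 8.39 × 10^-3 × (91.1/213.1) = 3.587 x 10^-3 M
[I^-] = 7.24 x 10^-3 × (122/213.1) = 4.145 × 10^-3 M
PbI2(s) ⇌ Pb^2+ + 2 I^-, so Q = [Pb^2+][I^-]^2
Q = (3.587 × 10^-3)(4.145 × 10^-3)^2 = 6.16 x 10^-8
Q > Ksp, so PbI2 will precipitate.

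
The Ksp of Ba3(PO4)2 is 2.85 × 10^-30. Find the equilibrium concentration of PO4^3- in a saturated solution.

Ba3(PO4)2(s) ⇌ 3 Ba^2+ + 2 PO4^3-
Ksp = [Ba^2+]^3[PO4^3-]^2
With molar solubility s: [Ba^2+] = 3s, [PO4^3-] = 2s.
So Ksp = (3s)^3 × (2s)^2 = 108s^5
s^5 = 2.85 × 10^-30 / 108, so s = 4.834 × 10^-7 M
[PO4^3-] = 2s = 9.67 × 10^-7 M

9.67 x 10^-7 M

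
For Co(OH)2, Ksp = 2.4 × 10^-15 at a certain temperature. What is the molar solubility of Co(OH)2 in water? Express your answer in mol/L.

8.4e-6 M

Co(OH)2(s) ⇌ Co^2+ + 2 OH^-
Ksp = [Co^2+][OH^-]^2
Let s = molar solubility. Then [Co^2+] = s and [OH^-] = 2s.
So Ksp = s × (2s)^2 = 4s^3
s = (2.4 × 10^-15 / 4)^(1/3) = 8.4 × 10^-6 M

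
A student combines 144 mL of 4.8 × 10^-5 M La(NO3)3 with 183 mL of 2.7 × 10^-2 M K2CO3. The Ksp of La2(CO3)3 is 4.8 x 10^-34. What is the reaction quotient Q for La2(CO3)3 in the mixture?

Total volume = 144 + 183 = 327 mL.
[La^3+] = 4.8 × 10^-5 × (144/327) = 2.11 x 10^-5 M
[CO3^2-] = 2.7 × 10^-2 × (183/327) = 1.51 × 10^-2 M
La2(CO3)3(s) ⇌ 2 La^3+ + 3 CO3^2-, so Q = [La^3+]^2[CO3^2-]^3
Q = (2.11 x 10^-5)^2(1.51 × 10^-2)^3 = 1.5 x 10^-15
Q > Ksp, so La2(CO3)3 will precipitate.

Q = 1.5 × 10^-15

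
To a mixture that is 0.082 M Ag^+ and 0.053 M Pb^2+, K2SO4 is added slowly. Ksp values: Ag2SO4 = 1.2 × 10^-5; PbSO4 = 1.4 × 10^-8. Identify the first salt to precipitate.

Each salt begins to precipitate when Q = Ksp, i.e. when [SO4^2-] reaches its threshold.
For Ag2SO4: 1.2 × 10^-5 = (0.082)^2 × [SO4^2-]  ⇒  [SO4^2-] = 1.8 × 10^-3 M.
For PbSO4: 1.4 × 10^-8 = 0.053 × [SO4^2-]  ⇒  [SO4^2-] = 2.6 x 10^-7 M.
The salt with the lower threshold [SO4^2-] precipitates first: PbSO4.

PbSO4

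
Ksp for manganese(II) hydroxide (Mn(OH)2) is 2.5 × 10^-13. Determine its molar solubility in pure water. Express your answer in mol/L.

4.0 × 10^-5 M

Mn(OH)2(s) <=> Mn^2+ + 2 OH^-
Ksp = [Mn^2+][OH^-]^2
For each mole of Mn(OH)2 that dissolves: [Mn^2+] = s, [OH^-] = 2s.
Ksp = s(2s)^2 = 4s^3
s = (2.5 × 10^-13 / 4)^(1/3) = 4.0 x 10^-5 M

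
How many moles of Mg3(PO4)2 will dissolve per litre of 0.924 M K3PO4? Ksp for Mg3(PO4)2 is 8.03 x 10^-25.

Mg3(PO4)2(s) <=> 3 Mg^2+(aq) + 2 PO4^3-(aq)
Ksp = [Mg^2+]^3[PO4^3-]^2
Let s = moles of Mg3(PO4)2 that dissolve per litre. [Mg^2+] = 3s, [PO4^3-] = 0.924 + 2s ≈ 0.924 (Ksp is small, so little additional dissolves).
Ksp ≈ (3s)^3 × (0.924)^2
s = 3.27 × 10^-9 M
Check: 2s = 6.5 × 10^-9 ≪ 0.924, so the approximation is valid.

3.27 × 10^-9 M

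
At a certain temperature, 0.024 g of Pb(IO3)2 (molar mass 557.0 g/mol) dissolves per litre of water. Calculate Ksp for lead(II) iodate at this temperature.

Molar solubility s = (2.4 × 10^-2 g/L) / (557.0 g/mol) = 4.31 × 10^-5 M.
Pb(IO3)2(s) ⇌ Pb^2+(aq) + 2 IO3^-(aq)
With molar solubility s: [Pb^2+] = s, [IO3^-] = 2s.
Ksp = [Pb^2+][IO3^-]^2
So Ksp = s × (2s)^2 = 4s^3
With s = 4.31 × 10^-5: Ksp = 3.2 x 10^-13

Ksp = 3.2 x 10^-13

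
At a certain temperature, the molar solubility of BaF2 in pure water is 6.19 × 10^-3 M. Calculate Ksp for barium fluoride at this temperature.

Ksp ≈ 9.49 x 10^-7

BaF2(s) ⇌ Ba^2+ + 2 F^-
Let s = molar solubility. Then [Ba^2+] = s and [F^-] = 2s.
Ksp = [Ba^2+][F^-]^2
So Ksp = s × (2s)^2 = 4s^3
With s = 6.19 × 10^-3: Ksp = 9.49 × 10^-7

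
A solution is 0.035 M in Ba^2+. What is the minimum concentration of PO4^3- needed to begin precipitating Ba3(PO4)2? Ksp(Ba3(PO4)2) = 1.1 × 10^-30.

Ba3(PO4)2(s) ⇌ 3 Ba^2+ + 2 PO4^3-
Ksp = [Ba^2+]^3[PO4^3-]^2
Precipitation begins when Q = Ksp. With [Ba^2+] = 0.035 M:
1.1 × 10^-30 = (0.035)^3 × [PO4^3-]^2
[PO4^3-] = (1.1 × 10^-30 / 4.29 x 10^-5)^(1/2) = 1.6 x 10^-13 M

1.6e-13 M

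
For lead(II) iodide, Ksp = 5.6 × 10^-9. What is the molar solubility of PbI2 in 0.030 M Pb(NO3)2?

s = 2.2 x 10^-4 M

PbI2(s) ⇌ Pb^2+(aq) + 2 I^-(aq)
Ksp = [Pb^2+][I^-]^2
Let s be the molar solubility in this solution. [Pb^2+] = 0.030 + s ≈ 0.030, [I^-] = 2s (since Pb^2+ from Pb(NO3)2 dominates).
Ksp ≈ 0.030 × (2s)^2
s = 2.2 × 10^-4 M
Check: s = 2.2 × 10^-4 ≪ 0.030, so the approximation is valid.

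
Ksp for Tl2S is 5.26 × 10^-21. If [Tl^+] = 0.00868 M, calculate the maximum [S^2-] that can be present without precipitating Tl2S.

Tl2S(s) <=> 2 Tl^+(aq) + S^2-(aq)
Ksp = [Tl^+]^2[S^2-]
Precipitation begins when Q = Ksp. With [Tl^+] = 0.00868 M:
5.26 × 10^-21 = (0.00868)^2 × [S^2-]
[S^2-] = (5.26 × 10^-21 / 7.534 × 10^-5) = 6.98 × 10^-17 M

[S^2-] ≈ 6.98e-17 M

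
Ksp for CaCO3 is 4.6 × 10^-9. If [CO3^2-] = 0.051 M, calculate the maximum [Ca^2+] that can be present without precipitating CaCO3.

CaCO3(s) ⇌ Ca^2+(aq) + CO3^2-(aq)
Ksp = [Ca^2+][CO3^2-]
Precipitation begins when Q = Ksp. With [CO3^2-] = 0.051 M:
4.6 × 10^-9 = (0.051) × [Ca^2+]
[Ca^2+] = (4.6 × 10^-9 / 5.1 × 10^-2) = 9.0 × 10^-8 M

9.0e-8 M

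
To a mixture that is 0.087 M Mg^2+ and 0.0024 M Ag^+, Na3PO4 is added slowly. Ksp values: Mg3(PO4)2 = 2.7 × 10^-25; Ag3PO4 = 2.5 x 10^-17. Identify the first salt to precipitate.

Each salt begins to precipitate when Q = Ksp, i.e. when [PO4^3-] reaches its threshold.
For Mg3(PO4)2: 2.7 × 10^-25 = (0.087)^3 × [PO4^3-]^2  ⇒  [PO4^3-] = 2.0 × 10^-11 M.
For Ag3PO4: 2.5 x 10^-17 = (0.0024)^3 × [PO4^3-]  ⇒  [PO4^3-] = 1.8 × 10^-9 M.
The salt with the lower threshold [PO4^3-] precipitates first: Mg3(PO4)2.

Mg3(PO4)2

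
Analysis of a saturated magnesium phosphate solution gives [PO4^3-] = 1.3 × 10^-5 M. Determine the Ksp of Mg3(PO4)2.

Mg3(PO4)2(s) ⇌ 3 Mg^2+(aq) + 2 PO4^3-(aq)
Stoichiometry gives [Mg^2+] = (3/2)[PO4^3-] = 1.95 × 10^-5 M.
Ksp = [Mg^2+]^3[PO4^3-]^2
Ksp = (1.95 × 10^-5)^3 × (1.3 x 10^-5)^2 = 1.3 × 10^-24

Ksp = 1.3 × 10^-24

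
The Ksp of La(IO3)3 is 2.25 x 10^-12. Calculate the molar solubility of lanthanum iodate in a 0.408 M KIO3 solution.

La(IO3)3(s) ⇌ La^3+ + 3 IO3^-
Ksp = [La^3+][IO3^-]^3
If s mol/L dissolves here, [La^3+] = s, [IO3^-] = 0.408 + 3s ≈ 0.408 (Ksp is small, so little additional dissolves).
Ksp ≈ s × (0.408)^3
s = 3.31 x 10^-11 M
Check: 3s = 9.9 × 10^-11 ≪ 0.408, so the approximation is valid.

3.31e-11 M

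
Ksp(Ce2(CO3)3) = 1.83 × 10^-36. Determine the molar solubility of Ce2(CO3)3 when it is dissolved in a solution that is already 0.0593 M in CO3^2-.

s = 4.68 × 10^-17 M

Ce2(CO3)3(s) <=> 2 Ce^3+(aq) + 3 CO3^2-(aq)
Ksp = [Ce^3+]^2[CO3^2-]^3
If s mol/L dissolves here, [Ce^3+] = 2s, [CO3^2-] = 0.0593 + 3s ≈ 0.0593 (common-ion effect: CO3^2- is already 0.0593 M).
Ksp ≈ (2s)^2 × (0.0593)^3
s = 4.68 × 10^-17 M
Check: 3s = 1.4 × 10^-16 ≪ 0.0593, so the approximation is valid.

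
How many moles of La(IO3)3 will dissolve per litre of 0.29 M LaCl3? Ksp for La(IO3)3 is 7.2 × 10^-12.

La(IO3)3(s) ⇌ La^3+(aq) + 3 IO3^-(aq)
Ksp = [La^3+][IO3^-]^3
Let s = moles of La(IO3)3 that dissolve per litre. [La^3+] = 0.29 + s ≈ 0.29, [IO3^-] = 3s (since La^3+ from LaCl3 dominates).
Ksp ≈ 0.29 × (3s)^3
s = 9.7 × 10^-5 M
Check: s = 9.7 × 10^-5 ≪ 0.29, so the approximation is valid.

s ≈ 9.7 × 10^-5 M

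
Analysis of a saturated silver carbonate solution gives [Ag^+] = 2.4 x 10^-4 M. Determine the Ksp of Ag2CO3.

6.9e-12

Ag2CO3(s) ⇌ 2 Ag^+ + CO3^2-
Stoichiometry gives [CO3^2-] = (1/2)[Ag^+] = 1.20 × 10^-4 M.
Ksp = [Ag^+]^2[CO3^2-]
Ksp = (2.4 × 10^-4)^2 × 1.20 × 10^-4 = 6.9 × 10^-12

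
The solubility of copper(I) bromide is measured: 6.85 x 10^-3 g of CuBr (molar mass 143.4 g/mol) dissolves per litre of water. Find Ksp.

Molar solubility s = (6.85 x 10^-3 g/L) / (143.4 g/mol) = 4.777 × 10^-5 M.
CuBr(s) ⇌ Cu^+ + Br^-
For each mole of CuBr that dissolves: [Cu^+] = s, [Br^-] = s.
Ksp = [Cu^+][Br^-]
Ksp = s^2
With s = 4.777 × 10^-5: Ksp = 2.28 × 10^-9

Ksp ≈ 2.28 × 10^-9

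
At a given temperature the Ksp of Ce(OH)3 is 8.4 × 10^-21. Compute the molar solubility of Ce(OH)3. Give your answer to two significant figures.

s ≈ 4.2e-6 M

Ce(OH)3(s) <=> Ce^3+ + 3 OH^-
Ksp = [Ce^3+][OH^-]^3
If s mol/L of Ce(OH)3 dissolves, [Ce^3+] = s and [OH^-] = 3s.
So Ksp = s × (3s)^3 = 27s^4
s = (8.4 × 10^-21 / 27)^(1/4) = 4.2 × 10^-6 M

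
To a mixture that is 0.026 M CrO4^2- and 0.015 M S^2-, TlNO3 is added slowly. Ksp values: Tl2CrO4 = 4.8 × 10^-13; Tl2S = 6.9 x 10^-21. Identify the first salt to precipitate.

Tl2S

Precipitation of each salt starts when its ion product equals its Ksp.
For Tl2CrO4: 4.8 × 10^-13 = 0.026 × [Tl^+]^2  ⇒  [Tl^+] = 4.3 × 10^-6 M.
For Tl2S: 6.9 x 10^-21 = 0.015 × [Tl^+]^2  ⇒  [Tl^+] = 6.8 x 10^-10 M.
The salt with the lower threshold [Tl^+] precipitates first: Tl2S.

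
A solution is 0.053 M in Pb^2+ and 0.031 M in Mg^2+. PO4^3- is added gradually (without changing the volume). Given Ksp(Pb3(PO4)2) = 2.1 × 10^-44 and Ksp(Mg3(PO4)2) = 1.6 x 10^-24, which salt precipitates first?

Pb3(PO4)2

Precipitation of each salt starts when its ion product equals its Ksp.
For Pb3(PO4)2: 2.1 × 10^-44 = (0.053)^3 × [PO4^3-]^2  ⇒  [PO4^3-] = 1.2 × 10^-20 M.
For Mg3(PO4)2: 1.6 x 10^-24 = (0.031)^3 × [PO4^3-]^2  ⇒  [PO4^3-] = 2.3 × 10^-10 M.
The salt with the lower threshold [PO4^3-] precipitates first: Pb3(PO4)2.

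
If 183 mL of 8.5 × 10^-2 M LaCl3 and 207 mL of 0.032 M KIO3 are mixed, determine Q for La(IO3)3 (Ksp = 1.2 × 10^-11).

Q = 2.0 × 10^-7

Total volume = 183 + 207 = 390 mL.
[La^3+] = 8.5 x 10^-2 × (183/390) = 3.99 × 10^-2 M
[IO3^-] = 3.2 × 10^-2 × (207/390) = 1.70 x 10^-2 M
La(IO3)3(s) ⇌ La^3+ + 3 IO3^-, so Q = [La^3+][IO3^-]^3
Q = (3.99 × 10^-2)(1.70 x 10^-2)^3 = 2.0 × 10^-7
Q > Ksp, so La(IO3)3 will precipitate.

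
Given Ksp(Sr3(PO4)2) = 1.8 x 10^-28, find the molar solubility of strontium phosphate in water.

Sr3(PO4)2(s) <=> 3 Sr^2+ + 2 PO4^3-
Ksp = [Sr^2+]^3[PO4^3-]^2
With molar solubility s: [Sr^2+] = 3s, [PO4^3-] = 2s.
Substituting: Ksp = (3s)^3(2s)^2 = 108s^5
s = (1.8 x 10^-28 / 108)^(1/5) = 1.1 × 10^-6 M

s = 1.1 × 10^-6 M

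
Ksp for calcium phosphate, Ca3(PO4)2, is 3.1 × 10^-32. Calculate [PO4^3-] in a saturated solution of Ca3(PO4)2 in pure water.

Ca3(PO4)2(s) ⇌ 3 Ca^2+(aq) + 2 PO4^3-(aq)
Ksp = [Ca^2+]^3[PO4^3-]^2
If s mol/L of Ca3(PO4)2 dissolves, [Ca^2+] = 3s and [PO4^3-] = 2s.
So Ksp = (3s)^3 × (2s)^2 = 108s^5
s^5 = 3.1 × 10^-32 / 108, so s = 1.96 × 10^-7 M
[PO4^3-] = 2s = 3.9 × 10^-7 M

3.9e-7 M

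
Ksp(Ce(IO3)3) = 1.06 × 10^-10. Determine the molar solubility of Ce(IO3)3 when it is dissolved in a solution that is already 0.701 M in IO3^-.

s ≈ 3.08e-10 M

Ce(IO3)3(s) ⇌ Ce^3+(aq) + 3 IO3^-(aq)
Ksp = [Ce^3+][IO3^-]^3
If s mol/L dissolves here, [Ce^3+] = s, [IO3^-] = 0.701 + 3s ≈ 0.701 (Ksp is small, so little additional dissolves).
Ksp ≈ s × (0.701)^3
s = 3.08 × 10^-10 M
Check: 3s = 9.2 x 10^-10 ≪ 0.701, so the approximation is valid.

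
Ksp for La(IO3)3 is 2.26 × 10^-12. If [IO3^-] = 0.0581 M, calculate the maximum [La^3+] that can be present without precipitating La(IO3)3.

[La^3+] = 1.15 × 10^-8 M

La(IO3)3(s) <=> La^3+(aq) + 3 IO3^-(aq)
Ksp = [La^3+][IO3^-]^3
Precipitation begins when Q = Ksp. With [IO3^-] = 0.0581 M:
2.26 × 10^-12 = (0.0581)^3 × [La^3+]
[La^3+] = (2.26 × 10^-12 / 1.961 × 10^-4) = 1.15 × 10^-8 M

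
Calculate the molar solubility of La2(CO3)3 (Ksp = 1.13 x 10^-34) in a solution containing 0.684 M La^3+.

2.08e-12 M

La2(CO3)3(s) ⇌ 2 La^3+(aq) + 3 CO3^2-(aq)
Ksp = [La^3+]^2[CO3^2-]^3
Let s = moles of La2(CO3)3 that dissolve per litre. [La^3+] = 0.684 + 2s ≈ 0.684, [CO3^2-] = 3s (Ksp is small, so little additional dissolves).
Ksp ≈ (0.684)^2 × (3s)^3
s = 2.08 x 10^-12 M
Check: 2s = 4.2 × 10^-12 ≪ 0.684, so the approximation is valid.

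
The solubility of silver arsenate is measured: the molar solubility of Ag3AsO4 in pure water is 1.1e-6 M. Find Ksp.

Ksp ≈ 4.0 × 10^-23

Ag3AsO4(s) ⇌ 3 Ag^+(aq) + AsO4^3-(aq)
For each mole of Ag3AsO4 that dissolves: [Ag^+] = 3s, [AsO4^3-] = s.
Ksp = [Ag^+]^3[AsO4^3-]
Ksp = (3s)^3s = 27s^4
With s = 1.1 × 10^-6: Ksp = 4.0 × 10^-23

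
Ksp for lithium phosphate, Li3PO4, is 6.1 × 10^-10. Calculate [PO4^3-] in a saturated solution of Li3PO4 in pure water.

Li3PO4(s) ⇌ 3 Li^+(aq) + PO4^3-(aq)
Ksp = [Li^+]^3[PO4^3-]
If s mol/L of Li3PO4 dissolves, [Li^+] = 3s and [PO4^3-] = s.
Substituting: Ksp = (3s)^3s = 27s^4
s = (6.1 × 10^-10 / 27)^(1/4) = 2.18 × 10^-3 M
[PO4^3-] = s = 2.2 × 10^-3 M

2.2 × 10^-3 M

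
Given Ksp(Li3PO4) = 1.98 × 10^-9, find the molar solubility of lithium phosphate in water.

s ≈ 2.93 x 10^-3 M

Li3PO4(s) <=> 3 Li^+ + PO4^3-
Ksp = [Li^+]^3[PO4^3-]
With molar solubility s: [Li^+] = 3s, [PO4^3-] = s.
Substituting: Ksp = (3s)^3s = 27s^4
s^4 = 1.98 × 10^-9 / 27, so s = 2.93 × 10^-3 M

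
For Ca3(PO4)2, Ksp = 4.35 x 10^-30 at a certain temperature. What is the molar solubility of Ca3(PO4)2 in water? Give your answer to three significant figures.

Ca3(PO4)2(s) ⇌ 3 Ca^2+ + 2 PO4^3-
Ksp = [Ca^2+]^3[PO4^3-]^2
For each mole of Ca3(PO4)2 that dissolves: [Ca^2+] = 3s, [PO4^3-] = 2s.
So Ksp = (3s)^3 × (2s)^2 = 108s^5
s = (4.35 x 10^-30 / 108)^(1/5) = 5.26 × 10^-7 M

s = 5.26e-7 M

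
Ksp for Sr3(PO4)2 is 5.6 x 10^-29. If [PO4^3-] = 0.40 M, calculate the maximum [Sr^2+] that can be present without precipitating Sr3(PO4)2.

Sr3(PO4)2(s) <=> 3 Sr^2+ + 2 PO4^3-
Ksp = [Sr^2+]^3[PO4^3-]^2
Precipitation begins when Q = Ksp. With [PO4^3-] = 0.40 M:
5.6 x 10^-29 = (0.40)^2 × [Sr^2+]^3
[Sr^2+] = (5.6 x 10^-29 / 1.60 × 10^-1)^(1/3) = 7.0 × 10^-10 M

[Sr^2+] = 7.0 x 10^-10 M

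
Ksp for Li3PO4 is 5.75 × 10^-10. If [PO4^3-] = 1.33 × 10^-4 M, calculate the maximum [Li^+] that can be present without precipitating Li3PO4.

1.63e-2 M

Li3PO4(s) ⇌ 3 Li^+(aq) + PO4^3-(aq)
Ksp = [Li^+]^3[PO4^3-]
Precipitation begins when Q = Ksp. With [PO4^3-] = 1.33 × 10^-4 M:
5.75 × 10^-10 = (1.33 × 10^-4) × [Li^+]^3
[Li^+] = (5.75 × 10^-10 / 1.33 × 10^-4)^(1/3) = 1.63 x 10^-2 M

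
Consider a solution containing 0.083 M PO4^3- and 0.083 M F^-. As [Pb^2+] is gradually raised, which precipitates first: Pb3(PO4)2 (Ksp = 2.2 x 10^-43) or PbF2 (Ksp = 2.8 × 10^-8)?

Precipitation of each salt starts when its ion product equals its Ksp.
For Pb3(PO4)2: 2.2 x 10^-43 = (0.083)^2 × [Pb^2+]^3  ⇒  [Pb^2+] = 3.2 x 10^-14 M.
For PbF2: 2.8 × 10^-8 = (0.083)^2 × [Pb^2+]  ⇒  [Pb^2+] = 4.1 × 10^-6 M.
The salt with the lower threshold [Pb^2+] precipitates first: Pb3(PO4)2.

Pb3(PO4)2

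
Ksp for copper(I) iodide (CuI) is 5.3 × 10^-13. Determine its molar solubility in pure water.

s ≈ 7.3e-7 M

CuI(s) ⇌ Cu^+ + I^-
Ksp = [Cu^+][I^-]
With molar solubility s: [Cu^+] = s, [I^-] = s.
Ksp = s × s = s^2
s = √(5.3 × 10^-13) = 7.3 × 10^-7 M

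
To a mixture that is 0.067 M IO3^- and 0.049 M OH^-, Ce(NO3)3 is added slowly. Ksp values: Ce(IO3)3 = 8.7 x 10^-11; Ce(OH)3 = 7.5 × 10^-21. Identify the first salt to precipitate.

Precipitation of each salt starts when its ion product equals its Ksp.
For Ce(IO3)3: 8.7 x 10^-11 = (0.067)^3 × [Ce^3+]  ⇒  [Ce^3+] = 2.9 x 10^-7 M.
For Ce(OH)3: 7.5 × 10^-21 = (0.049)^3 × [Ce^3+]  ⇒  [Ce^3+] = 6.4 × 10^-17 M.
The salt with the lower threshold [Ce^3+] precipitates first: Ce(OH)3.

Ce(OH)3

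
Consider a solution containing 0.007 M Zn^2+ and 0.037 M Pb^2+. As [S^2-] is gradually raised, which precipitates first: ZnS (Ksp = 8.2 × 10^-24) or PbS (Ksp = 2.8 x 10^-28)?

PbS

Each salt begins to precipitate when Q = Ksp, i.e. when [S^2-] reaches its threshold.
For ZnS: 8.2 × 10^-24 = 0.007 × [S^2-]  ⇒  [S^2-] = 1.2 x 10^-21 M.
For PbS: 2.8 x 10^-28 = 0.037 × [S^2-]  ⇒  [S^2-] = 7.6 × 10^-27 M.
The salt with the lower threshold [S^2-] precipitates first: PbS.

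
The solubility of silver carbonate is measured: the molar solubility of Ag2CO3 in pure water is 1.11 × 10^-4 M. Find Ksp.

Ag2CO3(s) ⇌ 2 Ag^+(aq) + CO3^2-(aq)
If s mol/L of Ag2CO3 dissolves, [Ag^+] = 2s and [CO3^2-] = s.
Ksp = [Ag^+]^2[CO3^2-]
Ksp = (2s)^2s = 4s^3
With s = 1.11 × 10^-4: Ksp = 5.47 × 10^-12

5.47e-12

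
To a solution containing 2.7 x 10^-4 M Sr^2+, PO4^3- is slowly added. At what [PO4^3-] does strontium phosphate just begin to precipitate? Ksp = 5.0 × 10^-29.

Sr3(PO4)2(s) <=> 3 Sr^2+ + 2 PO4^3-
Ksp = [Sr^2+]^3[PO4^3-]^2
Precipitation begins when Q = Ksp. With [Sr^2+] = 2.7 x 10^-4 M:
5.0 × 10^-29 = (2.7 x 10^-4)^3 × [PO4^3-]^2
[PO4^3-] = (5.0 × 10^-29 / 1.97 × 10^-11)^(1/2) = 1.6 × 10^-9 M

1.6 × 10^-9 M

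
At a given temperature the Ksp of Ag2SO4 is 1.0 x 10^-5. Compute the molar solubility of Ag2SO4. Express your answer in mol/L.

s ≈ 0.014 M

Ag2SO4(s) <=> 2 Ag^+(aq) + SO4^2-(aq)
Ksp = [Ag^+]^2[SO4^2-]
Let s = molar solubility. Then [Ag^+] = 2s and [SO4^2-] = s.
So Ksp = (2s)^2 × s = 4s^3
s = (1.0 x 10^-5 / 4)^(1/3) = 1.4 × 10^-2 M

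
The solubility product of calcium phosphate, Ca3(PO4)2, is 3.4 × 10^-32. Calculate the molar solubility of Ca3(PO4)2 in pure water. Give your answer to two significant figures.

Ca3(PO4)2(s) ⇌ 3 Ca^2+(aq) + 2 PO4^3-(aq)
Ksp = [Ca^2+]^3[PO4^3-]^2
If s mol/L of Ca3(PO4)2 dissolves, [Ca^2+] = 3s and [PO4^3-] = 2s.
Substituting: Ksp = (3s)^3(2s)^2 = 108s^5
s = (3.4 × 10^-32 / 108)^(1/5) = 2.0 × 10^-7 M

s ≈ 2.0e-7 M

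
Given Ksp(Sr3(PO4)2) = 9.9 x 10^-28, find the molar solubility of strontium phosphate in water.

Sr3(PO4)2(s) ⇌ 3 Sr^2+(aq) + 2 PO4^3-(aq)
Ksp = [Sr^2+]^3[PO4^3-]^2
For each mole of Sr3(PO4)2 that dissolves: [Sr^2+] = 3s, [PO4^3-] = 2s.
So Ksp = (3s)^3 × (2s)^2 = 108s^5
s = (9.9 x 10^-28 / 108)^(1/5) = 1.6 x 10^-6 M

1.6e-6 M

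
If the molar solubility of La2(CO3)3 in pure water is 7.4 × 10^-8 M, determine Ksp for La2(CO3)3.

La2(CO3)3(s) ⇌ 2 La^3+(aq) + 3 CO3^2-(aq)
If s mol/L of La2(CO3)3 dissolves, [La^3+] = 2s and [CO3^2-] = 3s.
Ksp = [La^3+]^2[CO3^2-]^3
Ksp = (2s)^2(3s)^3 = 108s^5
Ksp = 108 × (7.4 × 10^-8)^5 = 2.4 × 10^-34

Ksp ≈ 2.4e-34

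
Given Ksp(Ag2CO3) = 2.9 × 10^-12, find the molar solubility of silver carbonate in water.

s = 9.0 x 10^-5 M

Ag2CO3(s) ⇌ 2 Ag^+(aq) + CO3^2-(aq)
Ksp = [Ag^+]^2[CO3^2-]
For each mole of Ag2CO3 that dissolves: [Ag^+] = 2s, [CO3^2-] = s.
Ksp = (2s)^2s = 4s^3
Solving, s = (2.9 × 10^-12/4)^(1/3) = 9.0 × 10^-5 M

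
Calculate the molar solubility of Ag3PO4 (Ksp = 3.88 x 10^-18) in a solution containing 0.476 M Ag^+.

Ag3PO4(s) ⇌ 3 Ag^+(aq) + PO4^3-(aq)
Ksp = [Ag^+]^3[PO4^3-]
Let s = moles of Ag3PO4 that dissolve per litre. [Ag^+] = 0.476 + 3s ≈ 0.476, [PO4^3-] = s (common-ion effect: Ag^+ is already 0.476 M).
Ksp ≈ (0.476)^3 × s
s = 3.60 × 10^-17 M
Check: 3s = 1.1 × 10^-16 ≪ 0.476, so the approximation is valid.

s ≈ 3.60 × 10^-17 M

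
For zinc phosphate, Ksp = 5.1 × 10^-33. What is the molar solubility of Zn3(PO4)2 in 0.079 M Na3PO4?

Zn3(PO4)2(s) ⇌ 3 Zn^2+ + 2 PO4^3-
Ksp = [Zn^2+]^3[PO4^3-]^2
Let s = moles of Zn3(PO4)2 that dissolve per litre. [Zn^2+] = 3s, [PO4^3-] = 0.079 + 2s ≈ 0.079 (common-ion effect: PO4^3- is already 0.079 M).
Ksp ≈ (3s)^3 × (0.079)^2
s = 3.1 × 10^-11 M
Check: 2s = 6.2 × 10^-11 ≪ 0.079, so the approximation is valid.

s ≈ 3.1 × 10^-11 M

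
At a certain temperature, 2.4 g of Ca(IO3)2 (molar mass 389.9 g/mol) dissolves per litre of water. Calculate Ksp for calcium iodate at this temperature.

9.3 × 10^-7

Molar solubility s = (2.4 g/L) / (389.9 g/mol) = 6.16 x 10^-3 M.
Ca(IO3)2(s) ⇌ Ca^2+(aq) + 2 IO3^-(aq)
With molar solubility s: [Ca^2+] = s, [IO3^-] = 2s.
Ksp = [Ca^2+][IO3^-]^2
Substituting: Ksp = s(2s)^2 = 4s^3
Ksp = 4 × (6.16 × 10^-3)^3 = 9.3 × 10^-7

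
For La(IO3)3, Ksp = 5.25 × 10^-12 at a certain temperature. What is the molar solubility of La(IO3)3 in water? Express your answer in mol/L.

6.64 × 10^-4 M

La(IO3)3(s) ⇌ La^3+(aq) + 3 IO3^-(aq)
Ksp = [La^3+][IO3^-]^3
If s mol/L of La(IO3)3 dissolves, [La^3+] = s and [IO3^-] = 3s.
So Ksp = s × (3s)^3 = 27s^4
s^4 = 5.25 × 10^-12 / 27, so s = 6.64 x 10^-4 M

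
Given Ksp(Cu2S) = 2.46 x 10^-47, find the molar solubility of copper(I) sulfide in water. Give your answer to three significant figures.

s ≈ 1.83e-16 M

Cu2S(s) <=> 2 Cu^+(aq) + S^2-(aq)
Ksp = [Cu^+]^2[S^2-]
Let s = molar solubility. Then [Cu^+] = 2s and [S^2-] = s.
Ksp = (2s)^2s = 4s^3
s = (2.46 x 10^-47 / 4)^(1/3) = 1.83 × 10^-16 M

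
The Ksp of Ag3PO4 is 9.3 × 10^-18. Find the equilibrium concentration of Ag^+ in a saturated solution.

7.3 x 10^-5 M

Ag3PO4(s) <=> 3 Ag^+ + PO4^3-
Ksp = [Ag^+]^3[PO4^3-]
If s mol/L of Ag3PO4 dissolves, [Ag^+] = 3s and [PO4^3-] = s.
So Ksp = (3s)^3 × s = 27s^4
Solving, s = (9.3 × 10^-18/27)^(1/4) = 2.42 × 10^-5 M
[Ag^+] = 3s = 7.3 × 10^-5 M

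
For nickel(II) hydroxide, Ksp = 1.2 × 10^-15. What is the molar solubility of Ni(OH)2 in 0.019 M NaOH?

s ≈ 3.3e-12 M

Ni(OH)2(s) <=> Ni^2+ + 2 OH^-
Ksp = [Ni^2+][OH^-]^2
Let s be the molar solubility in this solution. [Ni^2+] = s, [OH^-] = 0.019 + 2s ≈ 0.019 (Ksp is small, so little additional dissolves).
Ksp ≈ s × (0.019)^2
s = 3.3 × 10^-12 M
Check: 2s = 6.6 × 10^-12 ≪ 0.019, so the approximation is valid.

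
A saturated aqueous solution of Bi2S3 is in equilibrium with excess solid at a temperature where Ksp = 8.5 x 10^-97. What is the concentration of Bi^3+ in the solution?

Bi2S3(s) ⇌ 2 Bi^3+ + 3 S^2-
Ksp = [Bi^3+]^2[S^2-]^3
Let s = molar solubility. Then [Bi^3+] = 2s and [S^2-] = 3s.
Substituting: Ksp = (2s)^2(3s)^3 = 108s^5
s^5 = 8.5 x 10^-97 / 108, so s = 2.39 × 10^-20 M
[Bi^3+] = 2s = 4.8 × 10^-20 M

4.8 x 10^-20 M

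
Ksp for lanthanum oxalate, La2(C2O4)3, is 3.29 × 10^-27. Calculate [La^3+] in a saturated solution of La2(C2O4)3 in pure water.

La2(C2O4)3(s) ⇌ 2 La^3+(aq) + 3 C2O4^2-(aq)
Ksp = [La^3+]^2[C2O4^2-]^3
If s mol/L of La2(C2O4)3 dissolves, [La^3+] = 2s and [C2O4^2-] = 3s.
Ksp = (2s)^2(3s)^3 = 108s^5
s = (3.29 × 10^-27 / 108)^(1/5) = 1.980 x 10^-6 M
[La^3+] = 2s = 3.96 × 10^-6 M

[La^3+] ≈ 3.96 × 10^-6 M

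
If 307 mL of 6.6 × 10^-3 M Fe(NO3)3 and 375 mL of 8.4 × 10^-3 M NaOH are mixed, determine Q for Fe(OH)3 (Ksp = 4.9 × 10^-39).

Q ≈ 2.9 × 10^-10

Total volume = 307 + 375 = 682 mL.
[Fe^3+] = 6.6 × 10^-3 × (307/682) = 2.97 x 10^-3 M
[OH^-] = 8.4 × 10^-3 × (375/682) = 4.62 x 10^-3 M
Fe(OH)3(s) ⇌ Fe^3+(aq) + 3 OH^-(aq), so Q = [Fe^3+][OH^-]^3
Q = (2.97 x 10^-3)(4.62 × 10^-3)^3 = 2.9 × 10^-10
Q > Ksp, so Fe(OH)3 will precipitate.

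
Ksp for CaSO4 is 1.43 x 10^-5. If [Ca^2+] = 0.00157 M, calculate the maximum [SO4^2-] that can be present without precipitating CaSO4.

CaSO4(s) ⇌ Ca^2+(aq) + SO4^2-(aq)
Ksp = [Ca^2+][SO4^2-]
Precipitation begins when Q = Ksp. With [Ca^2+] = 0.00157 M:
1.43 x 10^-5 = (0.00157) × [SO4^2-]
[SO4^2-] = (1.43 x 10^-5 / 1.57 × 10^-3) = 9.11 × 10^-3 M

[SO4^2-] = 9.11 x 10^-3 M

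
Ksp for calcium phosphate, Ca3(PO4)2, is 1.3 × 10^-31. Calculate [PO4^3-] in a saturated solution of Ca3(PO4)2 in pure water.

5.2 × 10^-7 M

Ca3(PO4)2(s) ⇌ 3 Ca^2+(aq) + 2 PO4^3-(aq)
Ksp = [Ca^2+]^3[PO4^3-]^2
For each mole of Ca3(PO4)2 that dissolves: [Ca^2+] = 3s, [PO4^3-] = 2s.
So Ksp = (3s)^3 × (2s)^2 = 108s^5
s = (1.3 × 10^-31 / 108)^(1/5) = 2.61 x 10^-7 M
[PO4^3-] = 2s = 5.2 × 10^-7 M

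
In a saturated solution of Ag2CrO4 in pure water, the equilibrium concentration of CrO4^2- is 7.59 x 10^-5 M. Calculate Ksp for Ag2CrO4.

1.75 × 10^-12

Ag2CrO4(s) <=> 2 Ag^+ + CrO4^2-
Stoichiometry gives [Ag^+] = (2/1)[CrO4^2-] = 1.518 × 10^-4 M.
Ksp = [Ag^+]^2[CrO4^2-]
Ksp = (1.518 x 10^-4)^2 × 7.59 × 10^-5 = 1.75 x 10^-12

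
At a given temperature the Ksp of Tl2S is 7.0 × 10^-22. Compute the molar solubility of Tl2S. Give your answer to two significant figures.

Tl2S(s) ⇌ 2 Tl^+(aq) + S^2-(aq)
Ksp = [Tl^+]^2[S^2-]
For each mole of Tl2S that dissolves: [Tl^+] = 2s, [S^2-] = s.
So Ksp = (2s)^2 × s = 4s^3
Solving, s = (7.0 × 10^-22/4)^(1/3) = 5.6 × 10^-8 M

s = 5.6e-8 M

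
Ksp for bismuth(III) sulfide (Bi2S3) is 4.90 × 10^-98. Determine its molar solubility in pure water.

Bi2S3(s) <=> 2 Bi^3+ + 3 S^2-
Ksp = [Bi^3+]^2[S^2-]^3
With molar solubility s: [Bi^3+] = 2s, [S^2-] = 3s.
Ksp = (2s)^2(3s)^3 = 108s^5
s^5 = 4.90 × 10^-98 / 108, so s = 1.35 x 10^-20 M

s ≈ 1.35 x 10^-20 M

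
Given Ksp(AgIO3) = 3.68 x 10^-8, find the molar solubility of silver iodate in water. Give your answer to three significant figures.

s ≈ 1.92 x 10^-4 M

AgIO3(s) <=> Ag^+(aq) + IO3^-(aq)
Ksp = [Ag^+][IO3^-]
With molar solubility s: [Ag^+] = s, [IO3^-] = s.
Ksp = s × s = s^2
s = √(3.68 x 10^-8) = 1.92 x 10^-4 M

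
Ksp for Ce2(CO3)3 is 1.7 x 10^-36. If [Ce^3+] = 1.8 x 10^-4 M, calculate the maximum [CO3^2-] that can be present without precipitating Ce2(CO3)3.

[CO3^2-] ≈ 3.7 × 10^-10 M

Ce2(CO3)3(s) <=> 2 Ce^3+(aq) + 3 CO3^2-(aq)
Ksp = [Ce^3+]^2[CO3^2-]^3
Precipitation begins when Q = Ksp. With [Ce^3+] = 1.8 x 10^-4 M:
1.7 x 10^-36 = (1.8 x 10^-4)^2 × [CO3^2-]^3
[CO3^2-] = (1.7 x 10^-36 / 3.24 × 10^-8)^(1/3) = 3.7 x 10^-10 M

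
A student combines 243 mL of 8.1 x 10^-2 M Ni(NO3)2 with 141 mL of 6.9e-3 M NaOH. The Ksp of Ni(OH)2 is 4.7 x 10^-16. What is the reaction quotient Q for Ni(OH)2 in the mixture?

Total volume = 243 + 141 = 384 mL.
[Ni^2+] = 8.1 × 10^-2 × (243/384) = 5.13 × 10^-2 M
[OH^-] = 6.9 × 10^-3 × (141/384) = 2.53 × 10^-3 M
Ni(OH)2(s) ⇌ Ni^2+ + 2 OH^-, so Q = [Ni^2+][OH^-]^2
Q = (5.13 × 10^-2)(2.53 × 10^-3)^2 = 3.3 × 10^-7
Q > Ksp, so Ni(OH)2 will precipitate.

3.3e-7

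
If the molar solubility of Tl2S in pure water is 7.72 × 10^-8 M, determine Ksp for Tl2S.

1.84 × 10^-21

Tl2S(s) ⇌ 2 Tl^+ + S^2-
For each mole of Tl2S that dissolves: [Tl^+] = 2s, [S^2-] = s.
Ksp = [Tl^+]^2[S^2-]
Ksp = (2s)^2s = 4s^3
Ksp = 4 × (7.72 x 10^-8)^3 = 1.84 × 10^-21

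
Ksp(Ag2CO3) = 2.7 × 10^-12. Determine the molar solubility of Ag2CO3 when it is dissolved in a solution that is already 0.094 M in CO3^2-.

2.7 x 10^-6 M

Ag2CO3(s) <=> 2 Ag^+ + CO3^2-
Ksp = [Ag^+]^2[CO3^2-]
If s mol/L dissolves here, [Ag^+] = 2s, [CO3^2-] = 0.094 + s ≈ 0.094 (common-ion effect: CO3^2- is already 0.094 M).
Ksp ≈ (2s)^2 × 0.094
s = 2.7 x 10^-6 M
Check: s = 2.7 x 10^-6 ≪ 0.094, so the approximation is valid.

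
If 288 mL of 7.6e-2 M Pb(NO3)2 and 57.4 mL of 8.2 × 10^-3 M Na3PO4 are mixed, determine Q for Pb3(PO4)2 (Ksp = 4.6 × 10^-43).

Total volume = 288 + 57.4 = 345.4 mL.
[Pb^2+] = 7.6 × 10^-2 × (288/345.4) = 6.34 x 10^-2 M
[PO4^3-] = 8.2 x 10^-3 × (57.4/345.4) = 1.36 × 10^-3 M
Pb3(PO4)2(s) ⇌ 3 Pb^2+ + 2 PO4^3-, so Q = [Pb^2+]^3[PO4^3-]^2
Q = (6.34 x 10^-2)^3(1.36 × 10^-3)^2 = 4.7 × 10^-10
Q > Ksp, so Pb3(PO4)2 will precipitate.

4.7 × 10^-10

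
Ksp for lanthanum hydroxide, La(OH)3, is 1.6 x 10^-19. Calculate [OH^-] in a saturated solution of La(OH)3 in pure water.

[OH^-] = 2.6 × 10^-5 M

La(OH)3(s) ⇌ La^3+ + 3 OH^-
Ksp = [La^3+][OH^-]^3
For each mole of La(OH)3 that dissolves: [La^3+] = s, [OH^-] = 3s.
Substituting: Ksp = s(3s)^3 = 27s^4
s = (1.6 x 10^-19 / 27)^(1/4) = 8.77 × 10^-6 M
[OH^-] = 3s = 2.6 × 10^-5 M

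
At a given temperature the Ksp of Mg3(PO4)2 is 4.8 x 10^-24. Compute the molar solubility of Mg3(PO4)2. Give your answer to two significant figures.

8.5 × 10^-6 M

Mg3(PO4)2(s) <=> 3 Mg^2+ + 2 PO4^3-
Ksp = [Mg^2+]^3[PO4^3-]^2
Let s = molar solubility. Then [Mg^2+] = 3s and [PO4^3-] = 2s.
Ksp = (3s)^3(2s)^2 = 108s^5
s = (4.8 x 10^-24 / 108)^(1/5) = 8.5 x 10^-6 M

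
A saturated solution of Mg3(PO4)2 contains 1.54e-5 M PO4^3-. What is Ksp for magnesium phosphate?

Ksp ≈ 2.92e-24

Mg3(PO4)2(s) ⇌ 3 Mg^2+(aq) + 2 PO4^3-(aq)
Stoichiometry gives [Mg^2+] = (3/2)[PO4^3-] = 2.310 × 10^-5 M.
Ksp = [Mg^2+]^3[PO4^3-]^2
Ksp = (2.310 × 10^-5)^3 × (1.54 x 10^-5)^2 = 2.92 × 10^-24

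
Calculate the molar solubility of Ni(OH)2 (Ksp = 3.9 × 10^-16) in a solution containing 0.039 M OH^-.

2.6e-13 M

Ni(OH)2(s) ⇌ Ni^2+(aq) + 2 OH^-(aq)
Ksp = [Ni^2+][OH^-]^2
If s mol/L dissolves here, [Ni^2+] = s, [OH^-] = 0.039 + 2s ≈ 0.039 (Ksp is small, so little additional dissolves).
Ksp ≈ s × (0.039)^2
s = 2.6 x 10^-13 M
Check: 2s = 5.1 × 10^-13 ≪ 0.039, so the approximation is valid.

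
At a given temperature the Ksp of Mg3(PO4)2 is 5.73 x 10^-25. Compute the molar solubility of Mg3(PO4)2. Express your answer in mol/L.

s = 5.56e-6 M

Mg3(PO4)2(s) ⇌ 3 Mg^2+(aq) + 2 PO4^3-(aq)
Ksp = [Mg^2+]^3[PO4^3-]^2
For each mole of Mg3(PO4)2 that dissolves: [Mg^2+] = 3s, [PO4^3-] = 2s.
Substituting: Ksp = (3s)^3(2s)^2 = 108s^5
s^5 = 5.73 x 10^-25 / 108, so s = 5.56 × 10^-6 M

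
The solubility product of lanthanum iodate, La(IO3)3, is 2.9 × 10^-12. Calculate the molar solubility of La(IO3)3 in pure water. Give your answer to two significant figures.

s = 5.7e-4 M

La(IO3)3(s) ⇌ La^3+ + 3 IO3^-
Ksp = [La^3+][IO3^-]^3
Let s = molar solubility. Then [La^3+] = s and [IO3^-] = 3s.
Substituting: Ksp = s(3s)^3 = 27s^4
Solving, s = (2.9 × 10^-12/27)^(1/4) = 5.7 × 10^-4 M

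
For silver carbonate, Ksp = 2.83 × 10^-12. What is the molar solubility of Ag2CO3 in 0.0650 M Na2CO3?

Ag2CO3(s) ⇌ 2 Ag^+ + CO3^2-
Ksp = [Ag^+]^2[CO3^2-]
Let s be the molar solubility in this solution. [Ag^+] = 2s, [CO3^2-] = 0.0650 + s ≈ 0.0650 (common-ion effect: CO3^2- is already 0.0650 M).
Ksp ≈ (2s)^2 × 0.0650
s = 3.30 x 10^-6 M
Check: s = 3.3 x 10^-6 ≪ 0.0650, so the approximation is valid.

s ≈ 3.30e-6 M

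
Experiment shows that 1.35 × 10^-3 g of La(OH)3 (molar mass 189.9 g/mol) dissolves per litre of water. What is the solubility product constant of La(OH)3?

Ksp = 6.90 x 10^-20

Molar solubility s = (1.35 × 10^-3 g/L) / (189.9 g/mol) = 7.109 x 10^-6 M.
La(OH)3(s) ⇌ La^3+ + 3 OH^-
With molar solubility s: [La^3+] = s, [OH^-] = 3s.
Ksp = [La^3+][OH^-]^3
So Ksp = s × (3s)^3 = 27s^4
With s = 7.109 x 10^-6: Ksp = 6.90 × 10^-20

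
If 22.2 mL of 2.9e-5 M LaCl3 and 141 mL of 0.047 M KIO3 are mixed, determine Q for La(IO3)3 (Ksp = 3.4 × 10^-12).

Total volume = 22.2 + 141 = 163.2 mL.
[La^3+] = 2.9 x 10^-5 × (22.2/163.2) = 3.94 x 10^-6 M
[IO3^-] = 4.7 x 10^-2 × (141/163.2) = 4.06 × 10^-2 M
La(IO3)3(s) ⇌ La^3+(aq) + 3 IO3^-(aq), so Q = [La^3+][IO3^-]^3
Q = (3.94 x 10^-6)(4.06 x 10^-2)^3 = 2.6 × 10^-10
Q > Ksp, so La(IO3)3 will precipitate.

Q ≈ 2.6 × 10^-10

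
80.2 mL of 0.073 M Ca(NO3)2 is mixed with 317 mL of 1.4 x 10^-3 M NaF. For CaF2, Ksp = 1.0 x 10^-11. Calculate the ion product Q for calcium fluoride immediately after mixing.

Total volume = 80.2 + 317 = 397.2 mL.
[Ca^2+] = 7.3 x 10^-2 × (80.2/397.2) = 1.47 x 10^-2 M
[F^-] = 1.4 × 10^-3 × (317/397.2) = 1.12 x 10^-3 M
CaF2(s) <=> Ca^2+ + 2 F^-, so Q = [Ca^2+][F^-]^2
Q = (1.47 × 10^-2)(1.12 × 10^-3)^2 = 1.8 × 10^-8
Q > Ksp, so CaF2 will precipitate.

Q = 1.8 x 10^-8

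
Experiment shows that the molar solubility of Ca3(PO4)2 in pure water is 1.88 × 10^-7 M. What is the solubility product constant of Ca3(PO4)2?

Ca3(PO4)2(s) ⇌ 3 Ca^2+ + 2 PO4^3-
Let s = molar solubility. Then [Ca^2+] = 3s and [PO4^3-] = 2s.
Ksp = [Ca^2+]^3[PO4^3-]^2
So Ksp = (3s)^3 × (2s)^2 = 108s^5
Ksp = 108 × (1.88 x 10^-7)^5 = 2.54 x 10^-32

2.54 × 10^-32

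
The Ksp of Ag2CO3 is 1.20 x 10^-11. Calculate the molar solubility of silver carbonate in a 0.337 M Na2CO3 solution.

s ≈ 2.98 × 10^-6 M

Ag2CO3(s) <=> 2 Ag^+(aq) + CO3^2-(aq)
Ksp = [Ag^+]^2[CO3^2-]
Let s be the molar solubility in this solution. [Ag^+] = 2s, [CO3^2-] = 0.337 + s ≈ 0.337 (Ksp is small, so little additional dissolves).
Ksp ≈ (2s)^2 × 0.337
s = 2.98 × 10^-6 M
Check: s = 3.0 × 10^-6 ≪ 0.337, so the approximation is valid.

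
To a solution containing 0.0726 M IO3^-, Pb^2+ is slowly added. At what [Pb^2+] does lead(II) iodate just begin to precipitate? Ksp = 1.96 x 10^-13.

Pb(IO3)2(s) ⇌ Pb^2+(aq) + 2 IO3^-(aq)
Ksp = [Pb^2+][IO3^-]^2
Precipitation begins when Q = Ksp. With [IO3^-] = 0.0726 M:
1.96 x 10^-13 = (0.0726)^2 × [Pb^2+]
[Pb^2+] = (1.96 x 10^-13 / 5.271 × 10^-3) = 3.72 × 10^-11 M

[Pb^2+] ≈ 3.72 × 10^-11 M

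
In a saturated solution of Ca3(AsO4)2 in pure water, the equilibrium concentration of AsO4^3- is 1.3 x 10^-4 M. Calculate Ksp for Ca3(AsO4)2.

Ksp = 1.3 × 10^-19

Ca3(AsO4)2(s) <=> 3 Ca^2+(aq) + 2 AsO4^3-(aq)
Stoichiometry gives [Ca^2+] = (3/2)[AsO4^3-] = 1.95 × 10^-4 M.
Ksp = [Ca^2+]^3[AsO4^3-]^2
Ksp = (1.95 × 10^-4)^3 × (1.3 × 10^-4)^2 = 1.3 × 10^-19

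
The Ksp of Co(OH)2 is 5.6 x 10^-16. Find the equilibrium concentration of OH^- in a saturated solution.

[OH^-] ≈ 1.0 × 10^-5 M

Co(OH)2(s) ⇌ Co^2+ + 2 OH^-
Ksp = [Co^2+][OH^-]^2
With molar solubility s: [Co^2+] = s, [OH^-] = 2s.
Substituting: Ksp = s(2s)^2 = 4s^3
s = (5.6 x 10^-16 / 4)^(1/3) = 5.19 x 10^-6 M
[OH^-] = 2s = 1.0 × 10^-5 M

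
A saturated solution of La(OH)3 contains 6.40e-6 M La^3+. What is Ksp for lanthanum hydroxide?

La(OH)3(s) ⇌ La^3+(aq) + 3 OH^-(aq)
Stoichiometry gives [OH^-] = (3/1)[La^3+] = 1.920 × 10^-5 M.
Ksp = [La^3+][OH^-]^3
Ksp = 6.40 × 10^-6 × (1.920 × 10^-5)^3 = 4.53 × 10^-20

Ksp ≈ 4.53 × 10^-20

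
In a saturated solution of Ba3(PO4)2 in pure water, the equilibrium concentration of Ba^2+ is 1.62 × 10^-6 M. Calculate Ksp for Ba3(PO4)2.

4.96e-30

Ba3(PO4)2(s) ⇌ 3 Ba^2+(aq) + 2 PO4^3-(aq)
Stoichiometry gives [PO4^3-] = (2/3)[Ba^2+] = 1.080 × 10^-6 M.
Ksp = [Ba^2+]^3[PO4^3-]^2
Ksp = (1.62 × 10^-6)^3 × (1.080 × 10^-6)^2 = 4.96 x 10^-30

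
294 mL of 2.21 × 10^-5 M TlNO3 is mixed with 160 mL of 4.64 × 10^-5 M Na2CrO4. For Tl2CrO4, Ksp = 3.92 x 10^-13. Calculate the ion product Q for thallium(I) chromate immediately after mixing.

Total volume = 294 + 160 = 454 mL.
[Tl^+] = 2.21 × 10^-5 × (294/454) = 1.431 × 10^-5 M
[CrO4^2-] = 4.64 × 10^-5 × (160/454) = 1.635 × 10^-5 M
Tl2CrO4(s) ⇌ 2 Tl^+(aq) + CrO4^2-(aq), so Q = [Tl^+]^2[CrO4^2-]
Q = (1.431 × 10^-5)^2(1.635 x 10^-5) = 3.35 x 10^-15
Q < Ksp, so no precipitate of Tl2CrO4 forms.

Q = 3.35e-15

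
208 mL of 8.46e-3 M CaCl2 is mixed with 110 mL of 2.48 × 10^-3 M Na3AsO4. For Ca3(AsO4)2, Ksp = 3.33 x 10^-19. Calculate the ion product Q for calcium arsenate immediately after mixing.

Q ≈ 1.25 x 10^-13

Total volume = 208 + 110 = 318 mL.
[Ca^2+] = 8.46 × 10^-3 × (208/318) = 5.534 × 10^-3 M
[AsO4^3-] = 2.48 x 10^-3 × (110/318) = 8.579 x 10^-4 M
Ca3(AsO4)2(s) <=> 3 Ca^2+ + 2 AsO4^3-, so Q = [Ca^2+]^3[AsO4^3-]^2
Q = (5.534 x 10^-3)^3(8.579 × 10^-4)^2 = 1.25 x 10^-13
Q > Ksp, so Ca3(AsO4)2 will precipitate.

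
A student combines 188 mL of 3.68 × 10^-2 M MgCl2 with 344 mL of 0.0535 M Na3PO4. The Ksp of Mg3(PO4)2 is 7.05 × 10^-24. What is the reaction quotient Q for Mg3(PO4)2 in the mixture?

Q = 2.63 × 10^-9

Total volume = 188 + 344 = 532 mL.
[Mg^2+] = 3.68 x 10^-2 × (188/532) = 1.300 × 10^-2 M
[PO4^3-] = 5.35 x 10^-2 × (344/532) = 3.459 × 10^-2 M
Mg3(PO4)2(s) ⇌ 3 Mg^2+(aq) + 2 PO4^3-(aq), so Q = [Mg^2+]^3[PO4^3-]^2
Q = (1.300 x 10^-2)^3(3.459 × 10^-2)^2 = 2.63 × 10^-9
Q > Ksp, so Mg3(PO4)2 will precipitate.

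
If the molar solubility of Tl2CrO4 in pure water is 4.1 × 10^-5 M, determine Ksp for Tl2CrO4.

Tl2CrO4(s) ⇌ 2 Tl^+(aq) + CrO4^2-(aq)
If s mol/L of Tl2CrO4 dissolves, [Tl^+] = 2s and [CrO4^2-] = s.
Ksp = [Tl^+]^2[CrO4^2-]
Substituting: Ksp = (2s)^2s = 4s^3
Ksp = 4 × (4.1 x 10^-5)^3 = 2.8 x 10^-13

2.8e-13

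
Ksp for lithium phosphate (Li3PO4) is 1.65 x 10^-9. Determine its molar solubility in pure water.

Li3PO4(s) ⇌ 3 Li^+ + PO4^3-
Ksp = [Li^+]^3[PO4^3-]
For each mole of Li3PO4 that dissolves: [Li^+] = 3s, [PO4^3-] = s.
Ksp = (3s)^3s = 27s^4
s = (1.65 x 10^-9 / 27)^(1/4) = 2.80 x 10^-3 M

s ≈ 2.80 × 10^-3 M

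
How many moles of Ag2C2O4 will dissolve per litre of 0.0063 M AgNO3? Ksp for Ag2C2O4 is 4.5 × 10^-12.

Ag2C2O4(s) ⇌ 2 Ag^+(aq) + C2O4^2-(aq)
Ksp = [Ag^+]^2[C2O4^2-]
If s mol/L dissolves here, [Ag^+] = 0.0063 + 2s ≈ 0.0063, [C2O4^2-] = s (Ksp is small, so little additional dissolves).
Ksp ≈ (0.0063)^2 × s
s = 1.1 × 10^-7 M
Check: 2s = 2.3 × 10^-7 ≪ 0.0063, so the approximation is valid.

s ≈ 1.1 × 10^-7 M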